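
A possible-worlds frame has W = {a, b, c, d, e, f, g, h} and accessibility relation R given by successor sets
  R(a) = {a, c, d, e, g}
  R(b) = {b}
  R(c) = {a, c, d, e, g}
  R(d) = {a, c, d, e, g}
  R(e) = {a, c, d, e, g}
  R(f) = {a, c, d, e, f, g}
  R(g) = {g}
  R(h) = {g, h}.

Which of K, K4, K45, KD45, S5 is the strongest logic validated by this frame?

K4

Transitive (axiom 4): yes — every two-step R-path is closed by a direct edge.
Euclidean (axiom 5): no — a R g and a R c, but not g R c.
Serial (axiom D): yes — every world has a successor (e.g. a R a).
Reflexive (axiom T): yes — every world is R-related to itself.
So F validates K, K4; K45 would additionally require R to be Euclidean. The strongest is K4.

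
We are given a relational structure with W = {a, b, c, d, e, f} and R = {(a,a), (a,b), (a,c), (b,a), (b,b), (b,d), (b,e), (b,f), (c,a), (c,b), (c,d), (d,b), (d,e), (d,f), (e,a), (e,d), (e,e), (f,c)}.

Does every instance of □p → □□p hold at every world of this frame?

No

The schema 4 characterises exactly the transitive frames.
Transitive: no — a R b and b R d, but not a R d.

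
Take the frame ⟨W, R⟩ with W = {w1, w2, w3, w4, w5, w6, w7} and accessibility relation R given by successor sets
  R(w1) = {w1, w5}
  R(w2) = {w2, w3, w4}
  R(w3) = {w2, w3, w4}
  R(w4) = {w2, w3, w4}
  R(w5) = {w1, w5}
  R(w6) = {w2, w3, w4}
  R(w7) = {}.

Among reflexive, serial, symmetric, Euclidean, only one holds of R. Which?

Euclidean

Reflexive: no — w6 is not related to itself.
Serial: no — w7 has no R-successor.
Symmetric: no — w6 R w2 but not w2 R w6.
Euclidean: yes — any two successors of a common world are R-related.
Only Euclidean holds.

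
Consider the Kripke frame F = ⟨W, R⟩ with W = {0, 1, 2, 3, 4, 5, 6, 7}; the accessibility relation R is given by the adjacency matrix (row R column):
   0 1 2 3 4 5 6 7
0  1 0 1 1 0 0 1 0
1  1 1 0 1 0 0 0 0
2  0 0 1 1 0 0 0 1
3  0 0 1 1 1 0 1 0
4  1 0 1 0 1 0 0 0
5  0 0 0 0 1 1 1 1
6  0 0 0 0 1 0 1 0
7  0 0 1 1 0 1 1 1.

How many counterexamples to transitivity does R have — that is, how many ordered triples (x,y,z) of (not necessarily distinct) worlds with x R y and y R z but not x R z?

Enumerating: (0,2,7), (0,3,4), (0,6,4), (1,0,2), (1,0,6), (1,3,2), (1,3,4), (1,3,6), (2,3,4), (2,3,6), (2,7,5), (2,7,6), … and 15 more.
Total: 27.

27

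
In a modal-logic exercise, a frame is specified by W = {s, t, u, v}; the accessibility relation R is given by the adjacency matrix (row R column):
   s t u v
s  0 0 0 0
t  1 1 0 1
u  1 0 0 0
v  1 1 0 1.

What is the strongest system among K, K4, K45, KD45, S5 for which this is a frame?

K4

Transitive (axiom 4): yes — every two-step R-path is closed by a direct edge.
Euclidean (axiom 5): no — t R s and t R v, but not s R v.
Serial (axiom D): no — s has no R-successor.
Reflexive (axiom T): no — s is not related to itself.
So F validates K, K4; K45 would additionally require R to be Euclidean. The strongest is K4.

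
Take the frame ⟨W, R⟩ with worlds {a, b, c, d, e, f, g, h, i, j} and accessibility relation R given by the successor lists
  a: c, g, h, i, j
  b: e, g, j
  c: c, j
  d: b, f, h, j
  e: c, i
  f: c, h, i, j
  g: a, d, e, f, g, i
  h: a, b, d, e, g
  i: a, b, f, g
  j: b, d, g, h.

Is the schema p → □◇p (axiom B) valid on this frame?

The schema B characterises exactly the symmetric frames.
Symmetric: no — a R c but not c R a.

No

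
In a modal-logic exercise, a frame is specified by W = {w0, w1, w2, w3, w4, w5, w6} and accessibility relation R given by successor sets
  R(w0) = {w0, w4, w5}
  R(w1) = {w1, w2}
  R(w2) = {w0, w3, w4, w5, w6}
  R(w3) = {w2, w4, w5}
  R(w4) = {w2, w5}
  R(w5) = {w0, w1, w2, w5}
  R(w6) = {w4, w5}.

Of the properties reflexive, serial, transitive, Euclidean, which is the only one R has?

serial

Reflexive: no — w2 is not related to itself.
Serial: yes — every world has a successor (e.g. w0 R w0).
Transitive: no — w0 R w4 and w4 R w2, but not w0 R w2.
Euclidean: no — w0 R w5 and w0 R w4, but not w5 R w4.
Only serial holds.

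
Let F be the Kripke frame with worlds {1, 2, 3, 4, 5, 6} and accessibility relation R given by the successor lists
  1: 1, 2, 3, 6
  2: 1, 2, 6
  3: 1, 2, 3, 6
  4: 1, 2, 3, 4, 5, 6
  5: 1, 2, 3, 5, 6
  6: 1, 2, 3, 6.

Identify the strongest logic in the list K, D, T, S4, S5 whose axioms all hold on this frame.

T

Serial (axiom D): yes — every world has a successor (e.g. 1 R 1).
Reflexive (axiom T): yes — every world is R-related to itself.
Transitive (axiom 4): no — 2 R 1 and 1 R 3, but not 2 R 3.
Euclidean (axiom 5): no — 1 R 2 and 1 R 3, but not 2 R 3.
So F validates K, D, T; S4 would additionally require R to be transitive. The strongest is T.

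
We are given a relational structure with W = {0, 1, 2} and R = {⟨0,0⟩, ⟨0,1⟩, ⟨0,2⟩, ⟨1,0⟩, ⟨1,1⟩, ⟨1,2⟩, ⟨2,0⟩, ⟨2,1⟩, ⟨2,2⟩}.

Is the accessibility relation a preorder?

Reflexive: yes — every world is R-related to itself.
Transitive: yes — every two-step R-path is closed by a direct edge.
So R is a preorder.

Yes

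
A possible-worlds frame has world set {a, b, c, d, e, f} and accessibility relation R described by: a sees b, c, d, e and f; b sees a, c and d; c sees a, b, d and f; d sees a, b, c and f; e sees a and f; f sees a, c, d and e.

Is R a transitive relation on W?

No

Transitive: no — b R a and a R e, but not b R e.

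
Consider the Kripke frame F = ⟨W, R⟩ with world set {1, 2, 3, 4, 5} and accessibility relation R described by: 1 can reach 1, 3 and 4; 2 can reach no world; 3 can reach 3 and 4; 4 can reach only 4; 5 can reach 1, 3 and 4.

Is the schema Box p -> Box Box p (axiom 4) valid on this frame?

Axiom 4 corresponds to the accessibility relation being transitive.
Transitive: yes — every two-step R-path is closed by a direct edge.

Yes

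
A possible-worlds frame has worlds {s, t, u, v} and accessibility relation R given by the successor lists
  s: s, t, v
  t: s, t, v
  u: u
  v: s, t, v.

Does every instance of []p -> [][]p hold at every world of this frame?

Yes

By correspondence theory, 4 is valid on a frame iff R is transitive.
Transitive: yes — every two-step R-path is closed by a direct edge.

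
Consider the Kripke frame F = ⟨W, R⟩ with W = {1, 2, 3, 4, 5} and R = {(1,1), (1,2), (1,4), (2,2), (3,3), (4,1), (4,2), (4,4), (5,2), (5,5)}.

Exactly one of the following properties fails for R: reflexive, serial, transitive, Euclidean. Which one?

Reflexive: yes — every world is R-related to itself.
Serial: yes — every world has a successor (e.g. 1 R 1).
Transitive: yes — every two-step R-path is closed by a direct edge.
Euclidean: no — 1 R 2 and 1 R 4, but not 2 R 4.
Only Euclidean fails.

Euclidean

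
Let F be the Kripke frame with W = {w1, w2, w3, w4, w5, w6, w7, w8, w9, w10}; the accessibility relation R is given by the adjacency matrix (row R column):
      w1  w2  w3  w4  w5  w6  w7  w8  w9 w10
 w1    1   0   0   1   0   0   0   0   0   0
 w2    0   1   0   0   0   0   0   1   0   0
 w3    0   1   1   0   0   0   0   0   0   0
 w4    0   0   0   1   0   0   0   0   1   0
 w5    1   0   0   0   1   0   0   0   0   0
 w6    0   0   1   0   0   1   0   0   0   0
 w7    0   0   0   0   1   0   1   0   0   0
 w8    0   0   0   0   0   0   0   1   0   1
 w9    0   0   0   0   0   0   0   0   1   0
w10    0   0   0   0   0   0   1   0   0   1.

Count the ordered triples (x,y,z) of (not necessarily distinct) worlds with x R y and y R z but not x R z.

Enumerating: (w1,w4,w9), (w10,w7,w5), (w2,w8,w10), (w3,w2,w8), (w5,w1,w4), (w6,w3,w2), (w7,w5,w1), (w8,w10,w7).

8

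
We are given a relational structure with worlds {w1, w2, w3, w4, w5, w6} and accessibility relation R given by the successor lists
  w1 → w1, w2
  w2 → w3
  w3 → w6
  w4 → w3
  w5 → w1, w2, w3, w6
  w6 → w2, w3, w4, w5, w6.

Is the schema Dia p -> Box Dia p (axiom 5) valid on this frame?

Axiom 5 corresponds to the accessibility relation being Euclidean.
Euclidean: no — w5 R w1 and w5 R w3, but not w1 R w3.

No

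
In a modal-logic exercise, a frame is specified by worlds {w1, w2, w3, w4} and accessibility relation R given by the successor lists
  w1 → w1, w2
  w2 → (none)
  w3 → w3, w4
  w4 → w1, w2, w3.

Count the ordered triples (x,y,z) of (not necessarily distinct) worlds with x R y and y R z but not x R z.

Enumerating: (w3,w4,w1), (w3,w4,w2), (w4,w3,w4).

3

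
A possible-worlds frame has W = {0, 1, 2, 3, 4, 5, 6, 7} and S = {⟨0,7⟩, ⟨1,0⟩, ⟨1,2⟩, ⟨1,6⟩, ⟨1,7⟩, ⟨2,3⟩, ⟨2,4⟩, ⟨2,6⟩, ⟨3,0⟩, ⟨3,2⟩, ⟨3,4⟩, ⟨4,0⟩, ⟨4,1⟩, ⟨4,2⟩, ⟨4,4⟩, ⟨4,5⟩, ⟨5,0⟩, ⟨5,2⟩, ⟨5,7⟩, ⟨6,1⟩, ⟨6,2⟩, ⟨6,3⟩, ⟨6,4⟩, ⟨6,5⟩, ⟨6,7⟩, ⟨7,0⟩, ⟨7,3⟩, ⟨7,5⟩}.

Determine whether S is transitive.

No

Transitive: no — 0 S 7 and 7 S 3, but not 0 S 3.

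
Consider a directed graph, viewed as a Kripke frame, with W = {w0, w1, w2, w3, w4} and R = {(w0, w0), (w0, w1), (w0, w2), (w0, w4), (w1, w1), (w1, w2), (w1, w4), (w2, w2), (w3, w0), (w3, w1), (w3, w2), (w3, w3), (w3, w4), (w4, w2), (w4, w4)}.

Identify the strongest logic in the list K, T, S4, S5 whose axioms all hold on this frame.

Reflexive (axiom T): yes — every world is R-related to itself.
Transitive (axiom 4): yes — every two-step R-path is closed by a direct edge.
Euclidean (axiom 5): no — w0 R w2 and w0 R w1, but not w2 R w1.
So F validates K, T, S4; S5 would additionally require R to be Euclidean. The strongest is S4.

S4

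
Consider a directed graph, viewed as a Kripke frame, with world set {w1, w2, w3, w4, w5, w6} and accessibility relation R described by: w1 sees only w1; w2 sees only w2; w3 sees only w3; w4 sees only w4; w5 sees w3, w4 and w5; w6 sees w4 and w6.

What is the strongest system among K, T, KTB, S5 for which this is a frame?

T

Reflexive (axiom T): yes — every world is R-related to itself.
Symmetric (axiom B): no — w5 R w3 but not w3 R w5.
Euclidean (axiom 5): no — w5 R w3 and w5 R w4, but not w3 R w4.
So F validates K, T; KTB would additionally require R to be symmetric. The strongest is T.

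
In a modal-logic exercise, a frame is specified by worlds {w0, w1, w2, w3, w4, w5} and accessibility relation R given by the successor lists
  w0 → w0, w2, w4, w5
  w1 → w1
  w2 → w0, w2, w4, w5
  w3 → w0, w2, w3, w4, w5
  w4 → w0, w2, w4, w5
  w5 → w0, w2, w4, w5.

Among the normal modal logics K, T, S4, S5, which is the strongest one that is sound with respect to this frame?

Reflexive (axiom T): yes — every world is R-related to itself.
Transitive (axiom 4): yes — every two-step R-path is closed by a direct edge.
Euclidean (axiom 5): no — w3 R w0 and w3 R w3, but not w0 R w3.
So F validates K, T, S4; S5 would additionally require R to be Euclidean. The strongest is S4.

S4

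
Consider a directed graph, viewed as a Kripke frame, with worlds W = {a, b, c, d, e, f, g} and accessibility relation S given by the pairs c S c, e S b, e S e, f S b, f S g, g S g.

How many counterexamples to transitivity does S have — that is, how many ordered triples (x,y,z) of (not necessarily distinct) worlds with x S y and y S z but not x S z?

S is transitive; there are no such tuples.

0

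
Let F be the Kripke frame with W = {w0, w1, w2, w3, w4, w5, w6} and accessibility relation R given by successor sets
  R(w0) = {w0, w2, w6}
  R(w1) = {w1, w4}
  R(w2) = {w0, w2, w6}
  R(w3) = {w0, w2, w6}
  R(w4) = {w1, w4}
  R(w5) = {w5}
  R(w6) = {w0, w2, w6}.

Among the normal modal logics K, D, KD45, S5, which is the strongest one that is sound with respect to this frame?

Serial (axiom D): yes — every world has a successor (e.g. w0 R w0).
Transitive (axiom 4): yes — every two-step R-path is closed by a direct edge.
Euclidean (axiom 5): yes — any two successors of a common world are R-related.
Reflexive (axiom T): no — w3 is not related to itself.
So F validates K, D, KD45; S5 would additionally require R to be reflexive. The strongest is KD45.

KD45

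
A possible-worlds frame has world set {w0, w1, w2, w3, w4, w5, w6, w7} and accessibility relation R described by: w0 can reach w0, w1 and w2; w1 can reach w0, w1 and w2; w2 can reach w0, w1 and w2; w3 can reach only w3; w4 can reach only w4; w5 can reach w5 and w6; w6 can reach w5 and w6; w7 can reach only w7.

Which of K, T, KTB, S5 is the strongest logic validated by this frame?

S5

Reflexive (axiom T): yes — every world is R-related to itself.
Symmetric (axiom B): yes — every pair in R has its reverse in R.
Euclidean (axiom 5): yes — any two successors of a common world are R-related.
So F validates K, T, KTB, S5. The strongest is S5.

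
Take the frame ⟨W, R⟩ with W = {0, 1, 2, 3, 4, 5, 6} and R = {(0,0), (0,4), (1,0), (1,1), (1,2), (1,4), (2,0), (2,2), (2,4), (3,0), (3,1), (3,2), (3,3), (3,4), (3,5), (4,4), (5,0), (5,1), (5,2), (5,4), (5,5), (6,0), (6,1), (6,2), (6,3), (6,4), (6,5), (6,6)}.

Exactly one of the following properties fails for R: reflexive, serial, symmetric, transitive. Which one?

Reflexive: yes — every world is R-related to itself.
Serial: yes — every world has a successor (e.g. 0 R 0).
Symmetric: no — 0 R 4 but not 4 R 0.
Transitive: yes — every two-step R-path is closed by a direct edge.
Only symmetric fails.

symmetric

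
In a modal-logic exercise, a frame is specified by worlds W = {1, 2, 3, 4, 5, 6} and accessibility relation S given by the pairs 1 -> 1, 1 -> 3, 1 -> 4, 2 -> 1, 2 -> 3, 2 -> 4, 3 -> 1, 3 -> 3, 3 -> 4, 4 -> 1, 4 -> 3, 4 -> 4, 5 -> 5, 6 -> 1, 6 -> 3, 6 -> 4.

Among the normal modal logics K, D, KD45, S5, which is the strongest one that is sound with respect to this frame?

KD45

Serial (axiom D): yes — every world has a successor (e.g. 1 S 1).
Transitive (axiom 4): yes — every two-step S-path is closed by a direct edge.
Euclidean (axiom 5): yes — any two successors of a common world are S-related.
Reflexive (axiom T): no — 2 is not related to itself.
So F validates K, D, KD45; S5 would additionally require S to be reflexive. The strongest is KD45.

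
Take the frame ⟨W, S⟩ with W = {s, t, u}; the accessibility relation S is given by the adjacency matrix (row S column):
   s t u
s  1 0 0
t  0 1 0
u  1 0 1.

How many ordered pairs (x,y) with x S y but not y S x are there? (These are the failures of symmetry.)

1

Enumerating: (u,s).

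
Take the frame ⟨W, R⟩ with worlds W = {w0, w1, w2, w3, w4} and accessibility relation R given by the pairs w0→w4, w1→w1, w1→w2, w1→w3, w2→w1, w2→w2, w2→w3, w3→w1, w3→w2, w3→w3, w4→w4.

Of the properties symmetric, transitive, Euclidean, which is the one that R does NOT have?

Symmetric: no — w0 R w4 but not w4 R w0.
Transitive: yes — every two-step R-path is closed by a direct edge.
Euclidean: yes — any two successors of a common world are R-related.
Only symmetric fails.

symmetric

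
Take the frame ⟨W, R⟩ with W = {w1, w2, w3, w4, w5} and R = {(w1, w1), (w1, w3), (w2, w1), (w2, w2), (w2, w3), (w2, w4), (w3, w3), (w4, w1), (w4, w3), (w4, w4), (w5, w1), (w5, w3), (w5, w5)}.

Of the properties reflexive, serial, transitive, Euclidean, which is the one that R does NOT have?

Euclidean

Reflexive: yes — every world is R-related to itself.
Serial: yes — every world has a successor (e.g. w1 R w1).
Transitive: yes — every two-step R-path is closed by a direct edge.
Euclidean: no — w2 R w1 and w2 R w4, but not w1 R w4.
Only Euclidean fails.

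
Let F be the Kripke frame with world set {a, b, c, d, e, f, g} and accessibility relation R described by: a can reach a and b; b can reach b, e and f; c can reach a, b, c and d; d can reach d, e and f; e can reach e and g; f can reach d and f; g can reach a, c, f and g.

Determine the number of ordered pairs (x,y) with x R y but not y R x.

Enumerating: (a,b), (b,e), (b,f), (c,a), (c,b), (c,d), (d,e), (e,g), (g,a), (g,c), (g,f).

11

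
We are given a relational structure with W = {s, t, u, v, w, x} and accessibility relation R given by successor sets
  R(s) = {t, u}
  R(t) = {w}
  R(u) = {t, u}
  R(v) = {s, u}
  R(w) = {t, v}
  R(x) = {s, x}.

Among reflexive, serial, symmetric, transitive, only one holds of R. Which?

serial

Reflexive: no — s is not related to itself.
Serial: yes — every world has a successor (e.g. s R t).
Symmetric: no — s R t but not t R s.
Transitive: no — s R t and t R w, but not s R w.
Only serial holds.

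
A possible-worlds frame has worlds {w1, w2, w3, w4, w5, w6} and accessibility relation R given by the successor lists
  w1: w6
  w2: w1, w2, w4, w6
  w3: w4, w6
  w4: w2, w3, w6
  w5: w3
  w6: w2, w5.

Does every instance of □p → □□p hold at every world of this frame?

No

By correspondence theory, 4 is valid on a frame iff R is transitive.
Transitive: no — w1 R w6 and w6 R w2, but not w1 R w2.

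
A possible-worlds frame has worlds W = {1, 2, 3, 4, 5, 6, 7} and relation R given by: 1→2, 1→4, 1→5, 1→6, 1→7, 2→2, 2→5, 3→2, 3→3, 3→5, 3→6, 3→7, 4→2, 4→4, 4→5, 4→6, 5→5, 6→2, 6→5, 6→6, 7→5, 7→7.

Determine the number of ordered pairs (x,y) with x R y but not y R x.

Enumerating: (1,2), (1,4), (1,5), (1,6), (1,7), (2,5), (3,2), (3,5), (3,6), (3,7), (4,2), (4,5), (4,6), (6,2), (6,5), (7,5).

16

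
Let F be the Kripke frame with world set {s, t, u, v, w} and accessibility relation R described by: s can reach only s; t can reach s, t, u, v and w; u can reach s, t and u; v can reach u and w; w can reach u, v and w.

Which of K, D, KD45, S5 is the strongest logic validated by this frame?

D

Serial (axiom D): yes — every world has a successor (e.g. s R s).
Transitive (axiom 4): no — u R t and t R v, but not u R v.
Euclidean (axiom 5): no — t R s and t R u, but not s R u.
Reflexive (axiom T): no — v is not related to itself.
So F validates K, D; KD45 would additionally require R to be Euclidean and transitive. The strongest is D.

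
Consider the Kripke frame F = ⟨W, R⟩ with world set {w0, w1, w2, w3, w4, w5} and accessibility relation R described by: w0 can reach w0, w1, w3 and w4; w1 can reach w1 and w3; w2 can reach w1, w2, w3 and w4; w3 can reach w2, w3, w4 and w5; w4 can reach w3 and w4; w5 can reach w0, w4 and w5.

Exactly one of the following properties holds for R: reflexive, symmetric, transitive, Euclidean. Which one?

reflexive

Reflexive: yes — every world is R-related to itself.
Symmetric: no — w0 R w1 but not w1 R w0.
Transitive: no — w0 R w3 and w3 R w2, but not w0 R w2.
Euclidean: no — w0 R w1 and w0 R w4, but not w1 R w4.
Only reflexive holds.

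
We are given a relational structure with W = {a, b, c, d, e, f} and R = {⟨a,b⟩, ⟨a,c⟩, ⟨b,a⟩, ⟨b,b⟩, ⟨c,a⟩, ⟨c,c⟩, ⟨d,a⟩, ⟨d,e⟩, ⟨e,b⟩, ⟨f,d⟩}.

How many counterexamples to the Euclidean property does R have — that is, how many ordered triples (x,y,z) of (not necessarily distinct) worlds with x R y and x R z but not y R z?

Enumerating: (a,b,c), (a,c,b), (b,a,a), (c,a,a), (d,a,a), (d,a,e), (d,e,a), (d,e,e), (f,d,d).

9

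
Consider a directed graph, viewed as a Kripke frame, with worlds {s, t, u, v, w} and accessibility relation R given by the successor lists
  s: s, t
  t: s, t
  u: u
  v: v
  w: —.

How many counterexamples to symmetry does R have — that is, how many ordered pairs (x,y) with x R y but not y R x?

0

R is symmetric; there are no such tuples.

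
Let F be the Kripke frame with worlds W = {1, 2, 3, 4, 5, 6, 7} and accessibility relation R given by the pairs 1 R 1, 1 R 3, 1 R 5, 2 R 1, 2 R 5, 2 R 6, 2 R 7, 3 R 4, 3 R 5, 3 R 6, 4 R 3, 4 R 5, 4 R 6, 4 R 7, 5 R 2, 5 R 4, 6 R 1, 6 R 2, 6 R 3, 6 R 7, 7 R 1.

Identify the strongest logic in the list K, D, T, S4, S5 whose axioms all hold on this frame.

Serial (axiom D): yes — every world has a successor (e.g. 1 R 1).
Reflexive (axiom T): no — 2 is not related to itself.
Transitive (axiom 4): no — 1 R 3 and 3 R 4, but not 1 R 4.
Euclidean (axiom 5): no — 1 R 5 and 1 R 3, but not 5 R 3.
So F validates K, D; T would additionally require R to be reflexive. The strongest is D.

D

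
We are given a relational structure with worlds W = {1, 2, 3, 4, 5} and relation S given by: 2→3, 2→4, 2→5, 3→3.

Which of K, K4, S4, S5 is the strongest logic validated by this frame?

Transitive (axiom 4): yes — every two-step S-path is closed by a direct edge.
Reflexive (axiom T): no — 1 is not related to itself.
Euclidean (axiom 5): no — 2 S 3 and 2 S 4, but not 3 S 4.
So F validates K, K4; S4 would additionally require S to be reflexive. The strongest is K4.

K4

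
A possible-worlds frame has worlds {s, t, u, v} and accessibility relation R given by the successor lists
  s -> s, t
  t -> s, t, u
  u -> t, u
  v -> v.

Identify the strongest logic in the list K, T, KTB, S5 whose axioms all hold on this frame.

Reflexive (axiom T): yes — every world is R-related to itself.
Symmetric (axiom B): yes — every pair in R has its reverse in R.
Euclidean (axiom 5): no — t R s and t R u, but not s R u.
So F validates K, T, KTB; S5 would additionally require R to be Euclidean. The strongest is KTB.

KTB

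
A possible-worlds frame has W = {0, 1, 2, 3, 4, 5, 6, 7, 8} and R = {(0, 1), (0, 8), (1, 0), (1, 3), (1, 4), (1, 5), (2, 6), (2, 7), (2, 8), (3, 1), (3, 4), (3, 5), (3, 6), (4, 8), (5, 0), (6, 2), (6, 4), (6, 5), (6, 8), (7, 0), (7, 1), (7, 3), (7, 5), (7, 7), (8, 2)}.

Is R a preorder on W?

Reflexive: no — 0 is not related to itself.
Transitive: no — 0 R 1 and 1 R 3, but not 0 R 3.
So R is not a preorder.

No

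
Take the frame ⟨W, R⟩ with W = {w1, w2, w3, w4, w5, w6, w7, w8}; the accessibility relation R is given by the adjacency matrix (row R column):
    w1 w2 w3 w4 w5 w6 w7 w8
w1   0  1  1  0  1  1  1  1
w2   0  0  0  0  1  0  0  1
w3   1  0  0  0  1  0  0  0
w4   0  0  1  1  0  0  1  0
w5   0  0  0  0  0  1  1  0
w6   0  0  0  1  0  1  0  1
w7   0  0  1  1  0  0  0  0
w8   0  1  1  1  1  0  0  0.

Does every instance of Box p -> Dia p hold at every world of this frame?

Yes

The schema D characterises exactly the serial frames.
Serial: yes — every world has a successor (e.g. w1 R w2).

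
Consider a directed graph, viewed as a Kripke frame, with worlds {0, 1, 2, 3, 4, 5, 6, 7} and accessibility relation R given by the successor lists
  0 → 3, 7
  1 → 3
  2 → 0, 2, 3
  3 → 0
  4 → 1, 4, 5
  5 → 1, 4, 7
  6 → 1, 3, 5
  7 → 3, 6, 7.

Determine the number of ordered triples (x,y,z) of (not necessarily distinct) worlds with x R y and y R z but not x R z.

18

Enumerating: (0,3,0), (0,7,6), (1,3,0), (2,0,7), (3,0,3), (3,0,7), (4,1,3), (4,5,7), (5,1,3), (5,4,5), (5,7,3), (5,7,6), (6,3,0), (6,5,4), (6,5,7), (7,3,0), (7,6,1), (7,6,5).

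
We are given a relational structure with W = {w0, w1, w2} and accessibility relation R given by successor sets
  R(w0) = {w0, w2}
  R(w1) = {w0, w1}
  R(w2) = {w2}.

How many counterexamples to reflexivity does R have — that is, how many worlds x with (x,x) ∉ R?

R is reflexive; there are no such worlds.

0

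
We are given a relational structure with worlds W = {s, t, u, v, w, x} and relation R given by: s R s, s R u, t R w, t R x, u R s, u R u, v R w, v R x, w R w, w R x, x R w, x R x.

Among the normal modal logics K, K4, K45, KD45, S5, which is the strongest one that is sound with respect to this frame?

Transitive (axiom 4): yes — every two-step R-path is closed by a direct edge.
Euclidean (axiom 5): yes — any two successors of a common world are R-related.
Serial (axiom D): yes — every world has a successor (e.g. s R s).
Reflexive (axiom T): no — t is not related to itself.
So F validates K, K4, K45, KD45; S5 would additionally require R to be reflexive. The strongest is KD45.

KD45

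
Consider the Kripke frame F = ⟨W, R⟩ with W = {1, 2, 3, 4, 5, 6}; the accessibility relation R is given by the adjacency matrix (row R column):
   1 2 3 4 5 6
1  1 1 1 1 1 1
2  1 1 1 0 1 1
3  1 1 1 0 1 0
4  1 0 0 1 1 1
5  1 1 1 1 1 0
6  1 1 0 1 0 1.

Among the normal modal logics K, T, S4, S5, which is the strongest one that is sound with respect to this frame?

Reflexive (axiom T): yes — every world is R-related to itself.
Transitive (axiom 4): no — 2 R 1 and 1 R 4, but not 2 R 4.
Euclidean (axiom 5): no — 1 R 2 and 1 R 4, but not 2 R 4.
So F validates K, T; S4 would additionally require R to be transitive. The strongest is T.

T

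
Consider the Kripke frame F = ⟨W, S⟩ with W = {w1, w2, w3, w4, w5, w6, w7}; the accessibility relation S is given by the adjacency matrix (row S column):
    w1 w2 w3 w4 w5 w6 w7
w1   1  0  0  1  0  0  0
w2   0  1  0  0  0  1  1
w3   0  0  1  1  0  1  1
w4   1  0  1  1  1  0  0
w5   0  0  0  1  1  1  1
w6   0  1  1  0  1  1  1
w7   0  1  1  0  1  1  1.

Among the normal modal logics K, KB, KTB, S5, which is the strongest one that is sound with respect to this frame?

KTB

Symmetric (axiom B): yes — every pair in S has its reverse in S.
Reflexive (axiom T): yes — every world is S-related to itself.
Euclidean (axiom 5): no — w3 S w4 and w3 S w6, but not w4 S w6.
So F validates K, KB, KTB; S5 would additionally require S to be Euclidean. The strongest is KTB.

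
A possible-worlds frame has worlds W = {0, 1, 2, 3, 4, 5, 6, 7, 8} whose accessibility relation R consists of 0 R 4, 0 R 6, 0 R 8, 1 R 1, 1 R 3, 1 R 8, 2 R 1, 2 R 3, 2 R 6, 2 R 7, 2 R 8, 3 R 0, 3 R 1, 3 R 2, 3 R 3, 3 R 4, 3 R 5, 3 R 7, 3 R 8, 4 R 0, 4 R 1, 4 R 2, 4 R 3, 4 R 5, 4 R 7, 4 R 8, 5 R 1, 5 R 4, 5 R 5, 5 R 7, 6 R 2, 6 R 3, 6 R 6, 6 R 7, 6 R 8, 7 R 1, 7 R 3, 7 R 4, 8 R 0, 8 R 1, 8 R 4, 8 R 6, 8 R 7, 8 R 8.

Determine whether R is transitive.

Transitive: no — 0 R 4 and 4 R 1, but not 0 R 1.

No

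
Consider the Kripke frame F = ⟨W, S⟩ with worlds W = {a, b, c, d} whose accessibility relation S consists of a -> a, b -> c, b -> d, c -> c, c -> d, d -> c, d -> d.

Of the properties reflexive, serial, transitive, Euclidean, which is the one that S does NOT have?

reflexive

Reflexive: no — b is not related to itself.
Serial: yes — every world has a successor (e.g. a S a).
Transitive: yes — every two-step S-path is closed by a direct edge.
Euclidean: yes — any two successors of a common world are S-related.
Only reflexive fails.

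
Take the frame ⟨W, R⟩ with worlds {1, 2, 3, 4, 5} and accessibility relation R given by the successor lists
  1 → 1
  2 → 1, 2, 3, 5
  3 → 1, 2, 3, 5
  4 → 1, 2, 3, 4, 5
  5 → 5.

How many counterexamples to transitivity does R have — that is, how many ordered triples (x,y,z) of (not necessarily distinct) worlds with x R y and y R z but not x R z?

0

R is transitive; there are no such tuples.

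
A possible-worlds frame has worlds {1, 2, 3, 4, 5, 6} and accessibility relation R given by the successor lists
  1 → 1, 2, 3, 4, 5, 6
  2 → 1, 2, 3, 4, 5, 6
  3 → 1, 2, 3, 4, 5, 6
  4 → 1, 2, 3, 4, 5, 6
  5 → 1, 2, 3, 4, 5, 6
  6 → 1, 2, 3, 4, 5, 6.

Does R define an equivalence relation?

Reflexive: yes — every world is R-related to itself.
Symmetric: yes — every pair in R has its reverse in R.
Transitive: yes — every two-step R-path is closed by a direct edge.
So R is an equivalence relation.

Yes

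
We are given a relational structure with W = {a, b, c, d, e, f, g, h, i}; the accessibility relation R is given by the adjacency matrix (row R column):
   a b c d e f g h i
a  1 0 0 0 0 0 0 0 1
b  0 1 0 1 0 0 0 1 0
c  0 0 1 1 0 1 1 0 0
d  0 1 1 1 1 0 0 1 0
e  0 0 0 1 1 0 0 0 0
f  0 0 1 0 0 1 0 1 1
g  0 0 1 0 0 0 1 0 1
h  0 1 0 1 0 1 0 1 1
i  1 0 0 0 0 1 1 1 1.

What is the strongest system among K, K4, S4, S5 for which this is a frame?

K

Transitive (axiom 4): no — a R i and i R f, but not a R f.
Reflexive (axiom T): yes — every world is R-related to itself.
Euclidean (axiom 5): no — c R d and c R f, but not d R f.
So F validates K; K4 would additionally require R to be transitive. The strongest is K.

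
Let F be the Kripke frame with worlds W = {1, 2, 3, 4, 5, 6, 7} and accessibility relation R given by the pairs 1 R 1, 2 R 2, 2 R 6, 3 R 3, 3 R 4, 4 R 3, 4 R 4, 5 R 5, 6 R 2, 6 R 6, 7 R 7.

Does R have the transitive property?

Transitive: yes — every two-step R-path is closed by a direct edge.

Yes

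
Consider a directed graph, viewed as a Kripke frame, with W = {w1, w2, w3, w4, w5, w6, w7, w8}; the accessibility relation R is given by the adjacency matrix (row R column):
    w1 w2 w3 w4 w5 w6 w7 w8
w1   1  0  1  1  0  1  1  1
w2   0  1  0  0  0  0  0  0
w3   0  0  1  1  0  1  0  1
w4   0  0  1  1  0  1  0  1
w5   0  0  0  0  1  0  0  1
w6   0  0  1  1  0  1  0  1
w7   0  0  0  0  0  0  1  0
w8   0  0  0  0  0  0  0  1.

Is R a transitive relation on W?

Transitive: yes — every two-step R-path is closed by a direct edge.

Yes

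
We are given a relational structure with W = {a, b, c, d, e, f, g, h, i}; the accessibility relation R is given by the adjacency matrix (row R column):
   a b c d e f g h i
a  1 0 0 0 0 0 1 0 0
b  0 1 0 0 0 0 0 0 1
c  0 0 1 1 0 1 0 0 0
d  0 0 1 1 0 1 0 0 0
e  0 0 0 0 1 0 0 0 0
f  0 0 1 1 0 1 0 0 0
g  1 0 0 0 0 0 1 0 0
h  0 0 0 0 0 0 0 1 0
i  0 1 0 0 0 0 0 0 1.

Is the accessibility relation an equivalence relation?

Yes

Reflexive: yes — every world is R-related to itself.
Symmetric: yes — every pair in R has its reverse in R.
Transitive: yes — every two-step R-path is closed by a direct edge.
So R is an equivalence relation.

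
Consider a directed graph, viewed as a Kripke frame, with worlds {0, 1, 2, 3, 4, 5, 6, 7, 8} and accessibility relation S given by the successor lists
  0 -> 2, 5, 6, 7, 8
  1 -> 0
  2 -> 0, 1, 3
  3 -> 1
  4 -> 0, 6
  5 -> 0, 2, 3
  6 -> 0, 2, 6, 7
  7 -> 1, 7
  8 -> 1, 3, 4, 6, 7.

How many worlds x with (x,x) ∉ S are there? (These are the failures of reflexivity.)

7

Enumerating: 0, 1, 2, 3, 4, 5, 8.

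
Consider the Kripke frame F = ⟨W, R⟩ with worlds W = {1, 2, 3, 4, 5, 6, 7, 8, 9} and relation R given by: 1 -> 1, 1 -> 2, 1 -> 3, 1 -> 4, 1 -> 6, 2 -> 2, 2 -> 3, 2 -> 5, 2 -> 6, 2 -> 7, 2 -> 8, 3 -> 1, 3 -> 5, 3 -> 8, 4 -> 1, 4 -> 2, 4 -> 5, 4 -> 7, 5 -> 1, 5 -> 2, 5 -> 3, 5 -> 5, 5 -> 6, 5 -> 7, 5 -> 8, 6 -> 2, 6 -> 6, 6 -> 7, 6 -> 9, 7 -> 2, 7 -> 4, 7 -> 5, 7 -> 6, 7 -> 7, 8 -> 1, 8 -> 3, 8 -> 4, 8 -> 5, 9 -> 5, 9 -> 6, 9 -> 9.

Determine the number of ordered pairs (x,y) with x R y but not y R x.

11

Enumerating: (1,2), (1,6), (2,3), (2,8), (4,2), (4,5), (5,1), (5,6), (8,1), (8,4), (9,5).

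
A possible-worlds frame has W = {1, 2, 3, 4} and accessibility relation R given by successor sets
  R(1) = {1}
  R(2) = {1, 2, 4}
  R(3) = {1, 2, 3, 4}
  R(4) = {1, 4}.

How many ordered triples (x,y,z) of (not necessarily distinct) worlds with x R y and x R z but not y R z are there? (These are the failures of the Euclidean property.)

Enumerating: (2,1,2), (2,1,4), (2,4,2), (3,1,2), (3,1,3), (3,1,4), (3,2,3), (3,4,2), (3,4,3), (4,1,4).

10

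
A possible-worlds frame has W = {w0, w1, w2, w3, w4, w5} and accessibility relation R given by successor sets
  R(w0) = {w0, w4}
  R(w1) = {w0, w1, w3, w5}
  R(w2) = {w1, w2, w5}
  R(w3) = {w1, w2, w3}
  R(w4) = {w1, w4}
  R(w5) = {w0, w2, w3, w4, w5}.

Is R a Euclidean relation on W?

No

Euclidean: no — w1 R w0 and w1 R w3, but not w0 R w3.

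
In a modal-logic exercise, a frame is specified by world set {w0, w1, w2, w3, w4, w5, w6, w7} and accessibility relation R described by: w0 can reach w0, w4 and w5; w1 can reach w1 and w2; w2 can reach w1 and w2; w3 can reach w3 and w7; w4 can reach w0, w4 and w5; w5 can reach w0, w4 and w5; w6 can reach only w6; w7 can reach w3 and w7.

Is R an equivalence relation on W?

Yes

Reflexive: yes — every world is R-related to itself.
Symmetric: yes — every pair in R has its reverse in R.
Transitive: yes — every two-step R-path is closed by a direct edge.
So R is an equivalence relation.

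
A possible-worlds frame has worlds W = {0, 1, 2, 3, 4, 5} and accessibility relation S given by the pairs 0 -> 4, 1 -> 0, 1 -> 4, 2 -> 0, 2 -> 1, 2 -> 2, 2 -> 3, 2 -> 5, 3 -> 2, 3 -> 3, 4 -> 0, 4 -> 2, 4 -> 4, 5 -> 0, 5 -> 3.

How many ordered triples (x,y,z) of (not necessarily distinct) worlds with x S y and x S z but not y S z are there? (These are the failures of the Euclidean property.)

22

Enumerating: (1,0,0), (2,0,0), (2,0,1), (2,0,2), (2,0,3), (2,0,5), (2,1,1), (2,1,2), (2,1,3), (2,1,5), (2,3,0), (2,3,1), … and 10 more.
Total: 22.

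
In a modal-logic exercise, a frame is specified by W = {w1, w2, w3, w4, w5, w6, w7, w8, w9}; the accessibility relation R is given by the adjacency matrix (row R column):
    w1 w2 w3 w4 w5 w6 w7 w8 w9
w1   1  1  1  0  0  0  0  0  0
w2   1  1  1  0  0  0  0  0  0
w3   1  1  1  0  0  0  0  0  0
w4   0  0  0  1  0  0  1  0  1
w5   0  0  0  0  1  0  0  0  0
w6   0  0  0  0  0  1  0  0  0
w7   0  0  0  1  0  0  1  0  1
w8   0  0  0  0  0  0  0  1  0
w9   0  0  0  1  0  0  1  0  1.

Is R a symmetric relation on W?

Symmetric: yes — every pair in R has its reverse in R.

Yes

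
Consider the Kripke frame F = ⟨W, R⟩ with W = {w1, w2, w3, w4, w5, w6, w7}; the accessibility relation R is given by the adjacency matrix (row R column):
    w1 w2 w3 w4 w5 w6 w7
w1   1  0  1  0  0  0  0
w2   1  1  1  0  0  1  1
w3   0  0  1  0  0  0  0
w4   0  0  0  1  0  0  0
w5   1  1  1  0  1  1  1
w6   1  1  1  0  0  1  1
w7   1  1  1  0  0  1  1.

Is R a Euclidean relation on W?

No

Euclidean: no — w2 R w1 and w2 R w6, but not w1 R w6.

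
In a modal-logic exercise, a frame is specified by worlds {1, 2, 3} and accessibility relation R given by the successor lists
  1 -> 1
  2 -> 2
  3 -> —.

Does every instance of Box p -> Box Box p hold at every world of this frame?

Yes

The schema 4 characterises exactly the transitive frames.
Transitive: yes — every two-step R-path is closed by a direct edge.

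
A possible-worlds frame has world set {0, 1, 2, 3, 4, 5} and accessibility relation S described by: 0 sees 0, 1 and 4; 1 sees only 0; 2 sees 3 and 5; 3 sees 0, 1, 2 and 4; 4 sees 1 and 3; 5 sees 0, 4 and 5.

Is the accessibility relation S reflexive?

Reflexive: no — 1 is not related to itself.

No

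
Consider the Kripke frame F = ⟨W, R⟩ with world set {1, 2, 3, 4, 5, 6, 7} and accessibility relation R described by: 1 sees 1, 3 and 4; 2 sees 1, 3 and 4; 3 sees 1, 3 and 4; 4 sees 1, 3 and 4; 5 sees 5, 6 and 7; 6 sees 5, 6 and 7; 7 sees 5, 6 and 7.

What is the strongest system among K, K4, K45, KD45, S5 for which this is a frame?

KD45

Transitive (axiom 4): yes — every two-step R-path is closed by a direct edge.
Euclidean (axiom 5): yes — any two successors of a common world are R-related.
Serial (axiom D): yes — every world has a successor (e.g. 1 R 1).
Reflexive (axiom T): no — 2 is not related to itself.
So F validates K, K4, K45, KD45; S5 would additionally require R to be reflexive. The strongest is KD45.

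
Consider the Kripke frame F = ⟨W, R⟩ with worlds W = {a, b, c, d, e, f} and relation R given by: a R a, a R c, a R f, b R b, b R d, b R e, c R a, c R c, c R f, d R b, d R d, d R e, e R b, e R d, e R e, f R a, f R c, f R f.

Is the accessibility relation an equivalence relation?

Reflexive: yes — every world is R-related to itself.
Symmetric: yes — every pair in R has its reverse in R.
Transitive: yes — every two-step R-path is closed by a direct edge.
So R is an equivalence relation.

Yes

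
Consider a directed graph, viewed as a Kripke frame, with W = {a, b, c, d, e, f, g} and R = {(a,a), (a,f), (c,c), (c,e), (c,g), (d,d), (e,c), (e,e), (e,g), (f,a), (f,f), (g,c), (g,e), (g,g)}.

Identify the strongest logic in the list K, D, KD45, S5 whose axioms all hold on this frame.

K

Serial (axiom D): no — b has no R-successor.
Transitive (axiom 4): yes — every two-step R-path is closed by a direct edge.
Euclidean (axiom 5): yes — any two successors of a common world are R-related.
Reflexive (axiom T): no — b is not related to itself.
So F validates K; D would additionally require R to be serial. The strongest is K.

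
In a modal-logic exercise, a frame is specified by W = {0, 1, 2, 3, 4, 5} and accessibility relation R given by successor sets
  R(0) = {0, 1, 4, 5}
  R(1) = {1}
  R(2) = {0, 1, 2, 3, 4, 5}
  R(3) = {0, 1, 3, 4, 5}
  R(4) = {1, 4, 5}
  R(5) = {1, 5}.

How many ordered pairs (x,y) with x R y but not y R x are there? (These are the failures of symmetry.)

Enumerating: (0,1), (0,4), (0,5), (2,0), (2,1), (2,3), (2,4), (2,5), (3,0), (3,1), (3,4), (3,5), (4,1), (4,5), (5,1).

15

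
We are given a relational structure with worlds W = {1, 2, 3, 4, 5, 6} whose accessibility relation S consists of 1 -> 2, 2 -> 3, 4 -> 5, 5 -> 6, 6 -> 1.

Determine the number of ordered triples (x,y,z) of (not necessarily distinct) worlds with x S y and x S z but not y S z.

5

Enumerating: (1,2,2), (2,3,3), (4,5,5), (5,6,6), (6,1,1).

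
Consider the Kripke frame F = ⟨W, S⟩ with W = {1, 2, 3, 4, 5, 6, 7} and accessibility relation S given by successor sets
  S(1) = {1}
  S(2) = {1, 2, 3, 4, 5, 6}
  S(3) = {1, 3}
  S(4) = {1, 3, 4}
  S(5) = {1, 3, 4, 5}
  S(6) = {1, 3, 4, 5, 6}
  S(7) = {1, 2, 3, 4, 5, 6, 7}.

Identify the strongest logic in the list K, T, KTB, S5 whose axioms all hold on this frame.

T

Reflexive (axiom T): yes — every world is S-related to itself.
Symmetric (axiom B): no — 2 S 1 but not 1 S 2.
Euclidean (axiom 5): no — 2 S 1 and 2 S 3, but not 1 S 3.
So F validates K, T; KTB would additionally require S to be symmetric. The strongest is T.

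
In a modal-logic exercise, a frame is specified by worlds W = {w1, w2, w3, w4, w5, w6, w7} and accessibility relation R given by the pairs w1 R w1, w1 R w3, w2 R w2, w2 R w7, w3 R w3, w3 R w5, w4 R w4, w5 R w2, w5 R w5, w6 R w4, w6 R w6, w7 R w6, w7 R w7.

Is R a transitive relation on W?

Transitive: no — w1 R w3 and w3 R w5, but not w1 R w5.

No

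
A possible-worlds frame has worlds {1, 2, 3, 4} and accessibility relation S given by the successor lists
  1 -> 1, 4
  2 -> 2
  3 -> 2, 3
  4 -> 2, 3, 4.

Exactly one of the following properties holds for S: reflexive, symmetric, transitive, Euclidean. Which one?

reflexive

Reflexive: yes — every world is S-related to itself.
Symmetric: no — 1 S 4 but not 4 S 1.
Transitive: no — 1 S 4 and 4 S 2, but not 1 S 2.
Euclidean: no — 4 S 2 and 4 S 3, but not 2 S 3.
Only reflexive holds.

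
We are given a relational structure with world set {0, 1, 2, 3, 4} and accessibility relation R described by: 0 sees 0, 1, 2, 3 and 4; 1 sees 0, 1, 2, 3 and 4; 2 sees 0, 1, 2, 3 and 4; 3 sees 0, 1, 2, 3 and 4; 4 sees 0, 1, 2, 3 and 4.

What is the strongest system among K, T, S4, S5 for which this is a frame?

S5

Reflexive (axiom T): yes — every world is R-related to itself.
Transitive (axiom 4): yes — every two-step R-path is closed by a direct edge.
Euclidean (axiom 5): yes — any two successors of a common world are R-related.
So F validates K, T, S4, S5. The strongest is S5.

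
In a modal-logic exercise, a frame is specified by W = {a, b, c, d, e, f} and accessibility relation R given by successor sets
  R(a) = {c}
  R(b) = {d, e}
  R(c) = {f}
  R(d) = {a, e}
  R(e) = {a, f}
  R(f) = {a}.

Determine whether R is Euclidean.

Euclidean: no — b R e and b R d, but not e R d.

No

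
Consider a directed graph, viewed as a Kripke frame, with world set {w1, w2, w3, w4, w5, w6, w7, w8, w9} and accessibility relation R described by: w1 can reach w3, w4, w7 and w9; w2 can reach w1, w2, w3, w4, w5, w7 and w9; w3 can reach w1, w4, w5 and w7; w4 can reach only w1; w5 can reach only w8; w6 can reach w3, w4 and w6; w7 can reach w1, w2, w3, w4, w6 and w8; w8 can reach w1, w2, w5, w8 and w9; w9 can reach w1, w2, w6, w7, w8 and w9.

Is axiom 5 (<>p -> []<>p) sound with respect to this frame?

The schema 5 characterises exactly the Euclidean frames.
Euclidean: no — w1 R w3 and w1 R w9, but not w3 R w9.

No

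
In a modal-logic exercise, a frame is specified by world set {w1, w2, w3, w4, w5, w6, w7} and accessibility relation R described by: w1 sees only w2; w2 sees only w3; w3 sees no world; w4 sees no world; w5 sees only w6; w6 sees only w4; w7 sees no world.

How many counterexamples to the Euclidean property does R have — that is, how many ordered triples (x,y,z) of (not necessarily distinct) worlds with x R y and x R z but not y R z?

Enumerating: (w1,w2,w2), (w2,w3,w3), (w5,w6,w6), (w6,w4,w4).

4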